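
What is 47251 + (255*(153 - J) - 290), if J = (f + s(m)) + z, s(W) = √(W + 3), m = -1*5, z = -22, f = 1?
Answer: 91331 - 255*I*√2 ≈ 91331.0 - 360.62*I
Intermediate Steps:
m = -5
s(W) = √(3 + W)
J = -21 + I*√2 (J = (1 + √(3 - 5)) - 22 = (1 + √(-2)) - 22 = (1 + I*√2) - 22 = -21 + I*√2 ≈ -21.0 + 1.4142*I)
47251 + (255*(153 - J) - 290) = 47251 + (255*(153 - (-21 + I*√2)) - 290) = 47251 + (255*(153 + (21 - I*√2)) - 290) = 47251 + (255*(174 - I*√2) - 290) = 47251 + ((44370 - 255*I*√2) - 290) = 47251 + (44080 - 255*I*√2) = 91331 - 255*I*√2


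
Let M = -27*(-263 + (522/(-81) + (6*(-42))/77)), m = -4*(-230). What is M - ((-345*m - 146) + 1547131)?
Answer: -13444438/11 ≈ -1.2222e+6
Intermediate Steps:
m = 920
M = 80997/11 (M = -27*(-263 + (522*(-1/81) - 252*1/77)) = -27*(-263 + (-58/9 - 36/11)) = -27*(-263 - 962/99) = -27*(-26999/99) = 80997/11 ≈ 7363.4)
M - ((-345*m - 146) + 1547131) = 80997/11 - ((-345*920 - 146) + 1547131) = 80997/11 - ((-317400 - 146) + 1547131) = 80997/11 - (-317546 + 1547131) = 80997/11 - 1*1229585 = 80997/11 - 1229585 = -13444438/11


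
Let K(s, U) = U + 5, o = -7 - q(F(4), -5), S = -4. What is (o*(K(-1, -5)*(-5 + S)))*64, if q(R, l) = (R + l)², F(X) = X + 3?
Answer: 0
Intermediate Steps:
F(X) = 3 + X
o = -11 (o = -7 - ((3 + 4) - 5)² = -7 - (7 - 5)² = -7 - 1*2² = -7 - 1*4 = -7 - 4 = -11)
K(s, U) = 5 + U
(o*(K(-1, -5)*(-5 + S)))*64 = -11*(5 - 5)*(-5 - 4)*64 = -0*(-9)*64 = -11*0*64 = 0*64 = 0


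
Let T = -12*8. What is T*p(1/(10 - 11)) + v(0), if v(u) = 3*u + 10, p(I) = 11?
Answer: -1046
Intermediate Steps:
T = -96
v(u) = 10 + 3*u
T*p(1/(10 - 11)) + v(0) = -96*11 + (10 + 3*0) = -1056 + (10 + 0) = -1056 + 10 = -1046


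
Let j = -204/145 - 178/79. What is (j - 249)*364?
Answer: -1053496444/11455 ≈ -91968.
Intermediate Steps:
j = -41926/11455 (j = -204*1/145 - 178*1/79 = -204/145 - 178/79 = -41926/11455 ≈ -3.6601)
(j - 249)*364 = (-41926/11455 - 249)*364 = -2894221/11455*364 = -1053496444/11455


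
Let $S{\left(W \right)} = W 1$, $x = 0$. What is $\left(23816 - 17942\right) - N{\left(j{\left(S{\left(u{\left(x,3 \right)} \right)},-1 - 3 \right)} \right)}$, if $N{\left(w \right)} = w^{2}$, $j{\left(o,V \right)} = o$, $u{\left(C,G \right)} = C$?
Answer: $5874$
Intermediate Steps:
$S{\left(W \right)} = W$
$\left(23816 - 17942\right) - N{\left(j{\left(S{\left(u{\left(x,3 \right)} \right)},-1 - 3 \right)} \right)} = \left(23816 - 17942\right) - 0^{2} = 5874 - 0 = 5874 + 0 = 5874$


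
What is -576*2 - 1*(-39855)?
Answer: 38703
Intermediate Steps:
-576*2 - 1*(-39855) = -1152 + 39855 = 38703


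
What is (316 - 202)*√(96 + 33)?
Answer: 114*√129 ≈ 1294.8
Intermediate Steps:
(316 - 202)*√(96 + 33) = 114*√129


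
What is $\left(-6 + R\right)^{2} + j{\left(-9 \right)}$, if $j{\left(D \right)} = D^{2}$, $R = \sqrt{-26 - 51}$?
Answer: $40 - 12 i \sqrt{77} \approx 40.0 - 105.3 i$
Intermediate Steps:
$R = i \sqrt{77}$ ($R = \sqrt{-77} = i \sqrt{77} \approx 8.775 i$)
$\left(-6 + R\right)^{2} + j{\left(-9 \right)} = \left(-6 + i \sqrt{77}\right)^{2} + \left(-9\right)^{2} = \left(-6 + i \sqrt{77}\right)^{2} + 81 = 81 + \left(-6 + i \sqrt{77}\right)^{2}$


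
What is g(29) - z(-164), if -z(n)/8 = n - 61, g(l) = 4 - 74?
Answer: -1870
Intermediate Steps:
g(l) = -70
z(n) = 488 - 8*n (z(n) = -8*(n - 61) = -8*(-61 + n) = 488 - 8*n)
g(29) - z(-164) = -70 - (488 - 8*(-164)) = -70 - (488 + 1312) = -70 - 1*1800 = -70 - 1800 = -1870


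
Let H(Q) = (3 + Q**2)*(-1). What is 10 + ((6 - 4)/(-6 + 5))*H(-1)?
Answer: 18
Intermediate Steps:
H(Q) = -3 - Q**2
10 + ((6 - 4)/(-6 + 5))*H(-1) = 10 + ((6 - 4)/(-6 + 5))*(-3 - 1*(-1)**2) = 10 + (2/(-1))*(-3 - 1*1) = 10 + (2*(-1))*(-3 - 1) = 10 - 2*(-4) = 10 + 8 = 18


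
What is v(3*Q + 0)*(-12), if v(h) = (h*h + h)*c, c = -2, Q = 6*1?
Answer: 8208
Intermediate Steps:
Q = 6
v(h) = -2*h - 2*h² (v(h) = (h*h + h)*(-2) = (h² + h)*(-2) = (h + h²)*(-2) = -2*h - 2*h²)
v(3*Q + 0)*(-12) = -2*(3*6 + 0)*(1 + (3*6 + 0))*(-12) = -2*(18 + 0)*(1 + (18 + 0))*(-12) = -2*18*(1 + 18)*(-12) = -2*18*19*(-12) = -684*(-12) = 8208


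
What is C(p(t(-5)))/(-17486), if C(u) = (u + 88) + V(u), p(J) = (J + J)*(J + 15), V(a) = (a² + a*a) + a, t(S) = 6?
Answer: -63800/8743 ≈ -7.2973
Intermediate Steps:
V(a) = a + 2*a² (V(a) = (a² + a²) + a = 2*a² + a = a + 2*a²)
p(J) = 2*J*(15 + J) (p(J) = (2*J)*(15 + J) = 2*J*(15 + J))
C(u) = 88 + u + u*(1 + 2*u) (C(u) = (u + 88) + u*(1 + 2*u) = (88 + u) + u*(1 + 2*u) = 88 + u + u*(1 + 2*u))
C(p(t(-5)))/(-17486) = (88 + 2*(2*6*(15 + 6)) + 2*(2*6*(15 + 6))²)/(-17486) = (88 + 2*(2*6*21) + 2*(2*6*21)²)*(-1/17486) = (88 + 2*252 + 2*252²)*(-1/17486) = (88 + 504 + 2*63504)*(-1/17486) = (88 + 504 + 127008)*(-1/17486) = 127600*(-1/17486) = -63800/8743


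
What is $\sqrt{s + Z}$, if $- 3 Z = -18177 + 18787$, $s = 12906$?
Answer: $\frac{2 \sqrt{28581}}{3} \approx 112.71$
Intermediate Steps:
$Z = - \frac{610}{3}$ ($Z = - \frac{-18177 + 18787}{3} = \left(- \frac{1}{3}\right) 610 = - \frac{610}{3} \approx -203.33$)
$\sqrt{s + Z} = \sqrt{12906 - \frac{610}{3}} = \sqrt{\frac{38108}{3}} = \frac{2 \sqrt{28581}}{3}$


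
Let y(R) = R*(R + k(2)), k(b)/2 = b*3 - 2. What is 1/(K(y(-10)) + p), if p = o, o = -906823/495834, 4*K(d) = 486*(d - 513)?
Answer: -247917/14850557753 ≈ -1.6694e-5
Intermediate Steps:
k(b) = -4 + 6*b (k(b) = 2*(b*3 - 2) = 2*(3*b - 2) = 2*(-2 + 3*b) = -4 + 6*b)
y(R) = R*(8 + R) (y(R) = R*(R + (-4 + 6*2)) = R*(R + (-4 + 12)) = R*(R + 8) = R*(8 + R))
K(d) = -124659/2 + 243*d/2 (K(d) = (486*(d - 513))/4 = (486*(-513 + d))/4 = (-249318 + 486*d)/4 = -124659/2 + 243*d/2)
o = -906823/495834 (o = -906823*1/495834 = -906823/495834 ≈ -1.8289)
p = -906823/495834 ≈ -1.8289
1/(K(y(-10)) + p) = 1/((-124659/2 + 243*(-10*(8 - 10))/2) - 906823/495834) = 1/((-124659/2 + 243*(-10*(-2))/2) - 906823/495834) = 1/((-124659/2 + (243/2)*20) - 906823/495834) = 1/((-124659/2 + 2430) - 906823/495834) = 1/(-119799/2 - 906823/495834) = 1/(-14850557753/247917) = -247917/14850557753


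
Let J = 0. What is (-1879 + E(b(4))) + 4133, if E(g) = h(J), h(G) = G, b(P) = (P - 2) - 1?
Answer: 2254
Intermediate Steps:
b(P) = -3 + P (b(P) = (-2 + P) - 1 = -3 + P)
E(g) = 0
(-1879 + E(b(4))) + 4133 = (-1879 + 0) + 4133 = -1879 + 4133 = 2254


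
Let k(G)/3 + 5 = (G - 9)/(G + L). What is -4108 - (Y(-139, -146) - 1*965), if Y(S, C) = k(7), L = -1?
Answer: -3127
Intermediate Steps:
k(G) = -15 + 3*(-9 + G)/(-1 + G) (k(G) = -15 + 3*((G - 9)/(G - 1)) = -15 + 3*((-9 + G)/(-1 + G)) = -15 + 3*(-9 + G)/(-1 + G))
Y(S, C) = -16 (Y(S, C) = 12*(-1 - 1*7)/(-1 + 7) = 12*(-1 - 7)/6 = 12*(⅙)*(-8) = -16)
-4108 - (Y(-139, -146) - 1*965) = -4108 - (-16 - 1*965) = -4108 - (-16 - 965) = -4108 - 1*(-981) = -4108 + 981 = -3127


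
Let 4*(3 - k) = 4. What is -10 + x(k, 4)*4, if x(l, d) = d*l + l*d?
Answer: 54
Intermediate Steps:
k = 2 (k = 3 - ¼*4 = 3 - 1 = 2)
x(l, d) = 2*d*l (x(l, d) = d*l + d*l = 2*d*l)
-10 + x(k, 4)*4 = -10 + (2*4*2)*4 = -10 + 16*4 = -10 + 64 = 54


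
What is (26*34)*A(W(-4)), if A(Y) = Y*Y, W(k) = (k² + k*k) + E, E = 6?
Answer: 1276496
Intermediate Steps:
W(k) = 6 + 2*k² (W(k) = (k² + k*k) + 6 = (k² + k²) + 6 = 2*k² + 6 = 6 + 2*k²)
A(Y) = Y²
(26*34)*A(W(-4)) = (26*34)*(6 + 2*(-4)²)² = 884*(6 + 2*16)² = 884*(6 + 32)² = 884*38² = 884*1444 = 1276496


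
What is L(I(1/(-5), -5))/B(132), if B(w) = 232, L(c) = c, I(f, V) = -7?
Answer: -7/232 ≈ -0.030172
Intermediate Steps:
L(I(1/(-5), -5))/B(132) = -7/232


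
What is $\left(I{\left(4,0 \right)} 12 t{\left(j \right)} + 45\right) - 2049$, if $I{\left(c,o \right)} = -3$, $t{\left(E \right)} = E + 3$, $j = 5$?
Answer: $-2292$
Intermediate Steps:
$t{\left(E \right)} = 3 + E$
$\left(I{\left(4,0 \right)} 12 t{\left(j \right)} + 45\right) - 2049 = \left(\left(-3\right) 12 \left(3 + 5\right) + 45\right) - 2049 = \left(\left(-36\right) 8 + 45\right) - 2049 = \left(-288 + 45\right) - 2049 = -243 - 2049 = -2292$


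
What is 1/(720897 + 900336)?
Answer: 1/1621233 ≈ 6.1681e-7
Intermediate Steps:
1/(720897 + 900336) = 1/1621233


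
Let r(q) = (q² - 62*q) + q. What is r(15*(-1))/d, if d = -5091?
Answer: -380/1697 ≈ -0.22392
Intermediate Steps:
r(q) = q² - 61*q
r(15*(-1))/d = ((15*(-1))*(-61 + 15*(-1)))/(-5091) = -15*(-61 - 15)*(-1/5091) = -15*(-76)*(-1/5091) = 1140*(-1/5091) = -380/1697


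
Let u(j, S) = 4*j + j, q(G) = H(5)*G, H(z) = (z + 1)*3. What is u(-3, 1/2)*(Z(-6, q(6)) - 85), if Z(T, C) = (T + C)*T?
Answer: 10455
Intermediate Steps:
H(z) = 3 + 3*z (H(z) = (1 + z)*3 = 3 + 3*z)
q(G) = 18*G (q(G) = (3 + 3*5)*G = (3 + 15)*G = 18*G)
u(j, S) = 5*j
Z(T, C) = T*(C + T) (Z(T, C) = (C + T)*T = T*(C + T))
u(-3, 1/2)*(Z(-6, q(6)) - 85) = (5*(-3))*(-6*(18*6 - 6) - 85) = -15*(-6*(108 - 6) - 85) = -15*(-6*102 - 85) = -15*(-612 - 85) = -15*(-697) = 10455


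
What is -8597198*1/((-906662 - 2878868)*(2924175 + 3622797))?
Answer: 4298599/12391879457580 ≈ 3.4689e-7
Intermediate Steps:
-8597198*1/((-906662 - 2878868)*(2924175 + 3622797)) = -8597198/(6546972*(-3785530)) = -8597198/(-24783758915160) = -8597198*(-1/24783758915160) = 4298599/12391879457580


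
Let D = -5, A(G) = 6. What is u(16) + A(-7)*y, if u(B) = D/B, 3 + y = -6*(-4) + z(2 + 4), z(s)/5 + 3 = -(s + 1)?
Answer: -2789/16 ≈ -174.31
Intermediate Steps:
z(s) = -20 - 5*s (z(s) = -15 + 5*(-(s + 1)) = -15 + 5*(-(1 + s)) = -15 + 5*(-1 - s) = -15 + (-5 - 5*s) = -20 - 5*s)
y = -29 (y = -3 + (-6*(-4) + (-20 - 5*(2 + 4))) = -3 + (24 + (-20 - 5*6)) = -3 + (24 + (-20 - 30)) = -3 + (24 - 50) = -3 - 26 = -29)
u(B) = -5/B
u(16) + A(-7)*y = -5/16 + 6*(-29) = -5*1/16 - 174 = -5/16 - 174 = -2789/16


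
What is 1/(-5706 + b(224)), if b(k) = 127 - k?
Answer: -1/5803 ≈ -0.00017232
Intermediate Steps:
1/(-5706 + b(224)) = 1/(-5706 + (127 - 1*224)) = 1/(-5706 + (127 - 224)) = 1/(-5706 - 97) = 1/(-5803) = -1/5803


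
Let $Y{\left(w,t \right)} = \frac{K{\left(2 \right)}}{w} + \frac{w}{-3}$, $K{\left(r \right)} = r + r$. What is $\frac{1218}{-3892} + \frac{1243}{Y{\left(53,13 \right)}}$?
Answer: $- \frac{55186425}{777566} \approx -70.973$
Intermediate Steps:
$K{\left(r \right)} = 2 r$
$Y{\left(w,t \right)} = \frac{4}{w} - \frac{w}{3}$ ($Y{\left(w,t \right)} = \frac{2 \cdot 2}{w} + \frac{w}{-3} = \frac{4}{w} + w \left(- \frac{1}{3}\right) = \frac{4}{w} - \frac{w}{3}$)
$\frac{1218}{-3892} + \frac{1243}{Y{\left(53,13 \right)}} = \frac{1218}{-3892} + \frac{1243}{\frac{4}{53} - \frac{53}{3}} = 1218 \left(- \frac{1}{3892}\right) + \frac{1243}{4 \cdot \frac{1}{53} - \frac{53}{3}} = - \frac{87}{278} + \frac{1243}{\frac{4}{53} - \frac{53}{3}} = - \frac{87}{278} + \frac{1243}{- \frac{2797}{159}} = - \frac{87}{278} + 1243 \left(- \frac{159}{2797}\right) = - \frac{87}{278} - \frac{197637}{2797} = - \frac{55186425}{777566}$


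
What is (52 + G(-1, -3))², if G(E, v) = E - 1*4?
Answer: 2209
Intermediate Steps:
G(E, v) = -4 + E (G(E, v) = E - 4 = -4 + E)
(52 + G(-1, -3))² = (52 + (-4 - 1))² = (52 - 5)² = 47² = 2209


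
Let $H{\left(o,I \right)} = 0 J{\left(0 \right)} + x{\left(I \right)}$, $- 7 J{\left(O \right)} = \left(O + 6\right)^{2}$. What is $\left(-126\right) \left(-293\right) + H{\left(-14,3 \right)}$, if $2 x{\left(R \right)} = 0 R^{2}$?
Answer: $36918$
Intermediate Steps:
$J{\left(O \right)} = - \frac{\left(6 + O\right)^{2}}{7}$ ($J{\left(O \right)} = - \frac{\left(O + 6\right)^{2}}{7} = - \frac{\left(6 + O\right)^{2}}{7}$)
$x{\left(R \right)} = 0$ ($x{\left(R \right)} = \frac{0 R^{2}}{2} = \frac{1}{2} \cdot 0 = 0$)
$H{\left(o,I \right)} = 0$ ($H{\left(o,I \right)} = 0 \left(- \frac{\left(6 + 0\right)^{2}}{7}\right) + 0 = 0 \left(- \frac{6^{2}}{7}\right) + 0 = 0 \left(\left(- \frac{1}{7}\right) 36\right) + 0 = 0 \left(- \frac{36}{7}\right) + 0 = 0 + 0 = 0$)
$\left(-126\right) \left(-293\right) + H{\left(-14,3 \right)} = \left(-126\right) \left(-293\right) + 0 = 36918 + 0 = 36918$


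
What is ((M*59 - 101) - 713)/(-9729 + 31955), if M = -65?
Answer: -4649/22226 ≈ -0.20917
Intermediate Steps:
((M*59 - 101) - 713)/(-9729 + 31955) = ((-65*59 - 101) - 713)/(-9729 + 31955) = ((-3835 - 101) - 713)/22226 = (-3936 - 713)*(1/22226) = -4649*1/22226 = -4649/22226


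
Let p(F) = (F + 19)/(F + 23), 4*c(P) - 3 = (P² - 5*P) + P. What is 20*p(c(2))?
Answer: 1500/91 ≈ 16.484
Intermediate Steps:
c(P) = ¾ - P + P²/4 (c(P) = ¾ + ((P² - 5*P) + P)/4 = ¾ + (P² - 4*P)/4 = ¾ + (-P + P²/4) = ¾ - P + P²/4)
p(F) = (19 + F)/(23 + F)
20*p(c(2)) = 20*((19 + (¾ - 1*2 + (¼)*2²))/(23 + (¾ - 1*2 + (¼)*2²))) = 20*((19 + (¾ - 2 + (¼)*4))/(23 + (¾ - 2 + (¼)*4))) = 20*((19 + (¾ - 2 + 1))/(23 + (¾ - 2 + 1))) = 20*((19 - ¼)/(23 - ¼)) = 20*((75/4)/(91/4)) = 20*((4/91)*(75/4)) = 20*(75/91) = 1500/91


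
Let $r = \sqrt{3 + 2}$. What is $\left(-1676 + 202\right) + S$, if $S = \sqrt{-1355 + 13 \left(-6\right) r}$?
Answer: $-1474 + i \sqrt{1355 + 78 \sqrt{5}} \approx -1474.0 + 39.108 i$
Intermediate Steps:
$r = \sqrt{5} \approx 2.2361$
$S = \sqrt{-1355 - 78 \sqrt{5}}$ ($S = \sqrt{-1355 + 13 \left(-6\right) \sqrt{5}} = \sqrt{-1355 - 78 \sqrt{5}} \approx 39.108 i$)
$\left(-1676 + 202\right) + S = \left(-1676 + 202\right) + \sqrt{-1355 - 78 \sqrt{5}} = -1474 + \sqrt{-1355 - 78 \sqrt{5}}$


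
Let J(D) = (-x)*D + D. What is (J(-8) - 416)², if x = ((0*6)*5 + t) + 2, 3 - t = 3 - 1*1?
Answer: 160000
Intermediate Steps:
t = 1 (t = 3 - (3 - 1*1) = 3 - (3 - 1) = 3 - 1*2 = 3 - 2 = 1)
x = 3 (x = ((0*6)*5 + 1) + 2 = (0*5 + 1) + 2 = (0 + 1) + 2 = 1 + 2 = 3)
J(D) = -2*D (J(D) = (-1*3)*D + D = -3*D + D = -2*D)
(J(-8) - 416)² = (-2*(-8) - 416)² = (16 - 416)² = (-400)² = 160000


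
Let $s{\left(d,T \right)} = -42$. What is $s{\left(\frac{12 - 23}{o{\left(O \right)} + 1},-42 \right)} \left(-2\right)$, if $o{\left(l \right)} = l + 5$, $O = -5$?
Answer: $84$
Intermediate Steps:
$o{\left(l \right)} = 5 + l$
$s{\left(\frac{12 - 23}{o{\left(O \right)} + 1},-42 \right)} \left(-2\right) = \left(-42\right) \left(-2\right) = 84$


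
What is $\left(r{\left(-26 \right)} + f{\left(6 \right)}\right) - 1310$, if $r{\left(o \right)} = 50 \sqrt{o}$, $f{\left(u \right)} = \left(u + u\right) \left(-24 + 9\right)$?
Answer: $-1490 + 50 i \sqrt{26} \approx -1490.0 + 254.95 i$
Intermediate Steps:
$f{\left(u \right)} = - 30 u$ ($f{\left(u \right)} = 2 u \left(-15\right) = - 30 u$)
$\left(r{\left(-26 \right)} + f{\left(6 \right)}\right) - 1310 = \left(50 \sqrt{-26} - 180\right) - 1310 = \left(50 i \sqrt{26} - 180\right) - 1310 = \left(-180 + 50 i \sqrt{26}\right) - 1310 = -1490 + 50 i \sqrt{26}$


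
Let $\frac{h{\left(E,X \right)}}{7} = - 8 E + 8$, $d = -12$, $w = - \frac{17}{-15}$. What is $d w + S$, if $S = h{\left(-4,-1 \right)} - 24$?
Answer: $\frac{1212}{5} \approx 242.4$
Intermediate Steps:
$w = \frac{17}{15}$ ($w = \left(-17\right) \left(- \frac{1}{15}\right) = \frac{17}{15} \approx 1.1333$)
$h{\left(E,X \right)} = 56 - 56 E$ ($h{\left(E,X \right)} = 7 \left(- 8 E + 8\right) = 7 \left(8 - 8 E\right) = 56 - 56 E$)
$S = 256$ ($S = \left(56 - -224\right) - 24 = \left(56 + 224\right) - 24 = 280 - 24 = 256$)
$d w + S = \left(-12\right) \frac{17}{15} + 256 = - \frac{68}{5} + 256 = \frac{1212}{5}$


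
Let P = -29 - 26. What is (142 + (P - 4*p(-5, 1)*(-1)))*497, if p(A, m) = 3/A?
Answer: 210231/5 ≈ 42046.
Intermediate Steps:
P = -55
(142 + (P - 4*p(-5, 1)*(-1)))*497 = (142 + (-55 - 12/(-5)*(-1)))*497 = (142 + (-55 - 12*(-1)/5*(-1)))*497 = (142 + (-55 - 4*(-⅗)*(-1)))*497 = (142 + (-55 + (12/5)*(-1)))*497 = (142 + (-55 - 12/5))*497 = (142 - 287/5)*497 = (423/5)*497 = 210231/5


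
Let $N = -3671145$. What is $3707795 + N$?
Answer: $36650$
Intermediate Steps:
$3707795 + N = 3707795 - 3671145 = 36650$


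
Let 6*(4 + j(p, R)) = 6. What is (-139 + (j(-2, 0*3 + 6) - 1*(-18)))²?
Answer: 15376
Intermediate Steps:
j(p, R) = -3 (j(p, R) = -4 + (⅙)*6 = -4 + 1 = -3)
(-139 + (j(-2, 0*3 + 6) - 1*(-18)))² = (-139 + (-3 - 1*(-18)))² = (-139 + (-3 + 18))² = (-139 + 15)² = (-124)² = 15376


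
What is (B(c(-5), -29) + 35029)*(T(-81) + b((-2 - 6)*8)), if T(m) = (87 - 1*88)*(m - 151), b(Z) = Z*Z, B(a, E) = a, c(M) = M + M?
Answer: 151562232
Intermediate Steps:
c(M) = 2*M
b(Z) = Z²
T(m) = 151 - m (T(m) = (87 - 88)*(-151 + m) = -(-151 + m) = 151 - m)
(B(c(-5), -29) + 35029)*(T(-81) + b((-2 - 6)*8)) = (2*(-5) + 35029)*((151 - 1*(-81)) + ((-2 - 6)*8)²) = (-10 + 35029)*((151 + 81) + (-8*8)²) = 35019*(232 + (-64)²) = 35019*(232 + 4096) = 35019*4328 = 151562232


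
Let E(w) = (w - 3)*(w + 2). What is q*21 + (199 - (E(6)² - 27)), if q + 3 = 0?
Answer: -413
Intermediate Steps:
q = -3 (q = -3 + 0 = -3)
E(w) = (-3 + w)*(2 + w)
q*21 + (199 - (E(6)² - 27)) = -3*21 + (199 - ((-6 + 6² - 1*6)² - 27)) = -63 + (199 - ((-6 + 36 - 6)² - 27)) = -63 + (199 - (24² - 27)) = -63 + (199 - (576 - 27)) = -63 + (199 - 1*549) = -63 + (199 - 549) = -63 - 350 = -413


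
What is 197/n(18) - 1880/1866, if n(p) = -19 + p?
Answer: -184741/933 ≈ -198.01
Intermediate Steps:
197/n(18) - 1880/1866 = 197/(-19 + 18) - 1880/1866 = 197/(-1) - 1880*1/1866 = 197*(-1) - 940/933 = -197 - 940/933 = -184741/933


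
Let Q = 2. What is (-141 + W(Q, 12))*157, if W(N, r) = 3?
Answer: -21666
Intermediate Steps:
(-141 + W(Q, 12))*157 = (-141 + 3)*157 = -138*157 = -21666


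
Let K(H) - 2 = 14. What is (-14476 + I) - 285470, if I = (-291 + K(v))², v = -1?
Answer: -224321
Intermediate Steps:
K(H) = 16 (K(H) = 2 + 14 = 16)
I = 75625 (I = (-291 + 16)² = (-275)² = 75625)
(-14476 + I) - 285470 = (-14476 + 75625) - 285470 = 61149 - 285470 = -224321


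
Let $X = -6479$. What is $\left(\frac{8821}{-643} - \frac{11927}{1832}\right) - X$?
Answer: $\frac{7608277371}{1177976} \approx 6458.8$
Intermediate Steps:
$\left(\frac{8821}{-643} - \frac{11927}{1832}\right) - X = \left(\frac{8821}{-643} - \frac{11927}{1832}\right) - -6479 = \left(8821 \left(- \frac{1}{643}\right) - \frac{11927}{1832}\right) + 6479 = \left(- \frac{8821}{643} - \frac{11927}{1832}\right) + 6479 = - \frac{23829133}{1177976} + 6479 = \frac{7608277371}{1177976}$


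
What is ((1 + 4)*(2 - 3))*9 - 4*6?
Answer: -69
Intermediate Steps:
((1 + 4)*(2 - 3))*9 - 4*6 = (5*(-1))*9 - 24 = -5*9 - 24 = -45 - 24 = -69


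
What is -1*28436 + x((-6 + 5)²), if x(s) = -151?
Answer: -28587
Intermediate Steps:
-1*28436 + x((-6 + 5)²) = -1*28436 - 151 = -28436 - 151 = -28587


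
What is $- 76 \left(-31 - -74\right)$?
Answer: $-3268$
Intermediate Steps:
$- 76 \left(-31 - -74\right) = - 76 \left(-31 + 74\right) = \left(-76\right) 43 = -3268$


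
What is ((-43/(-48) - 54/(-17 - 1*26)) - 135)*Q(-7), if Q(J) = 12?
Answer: -274199/172 ≈ -1594.2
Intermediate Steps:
((-43/(-48) - 54/(-17 - 1*26)) - 135)*Q(-7) = ((-43/(-48) - 54/(-17 - 1*26)) - 135)*12 = ((-43*(-1/48) - 54/(-17 - 26)) - 135)*12 = ((43/48 - 54/(-43)) - 135)*12 = ((43/48 - 54*(-1/43)) - 135)*12 = ((43/48 + 54/43) - 135)*12 = (4441/2064 - 135)*12 = -274199/2064*12 = -274199/172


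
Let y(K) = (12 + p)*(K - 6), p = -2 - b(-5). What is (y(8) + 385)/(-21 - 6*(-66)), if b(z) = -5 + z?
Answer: 17/15 ≈ 1.1333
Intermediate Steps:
p = 8 (p = -2 - (-5 - 5) = -2 - 1*(-10) = -2 + 10 = 8)
y(K) = -120 + 20*K (y(K) = (12 + 8)*(K - 6) = 20*(-6 + K) = -120 + 20*K)
(y(8) + 385)/(-21 - 6*(-66)) = ((-120 + 20*8) + 385)/(-21 - 6*(-66)) = ((-120 + 160) + 385)/(-21 + 396) = (40 + 385)/375 = 425*(1/375) = 17/15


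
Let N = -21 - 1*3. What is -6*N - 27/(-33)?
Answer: 1593/11 ≈ 144.82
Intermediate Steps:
N = -24 (N = -21 - 3 = -24)
-6*N - 27/(-33) = -6*(-24) - 27/(-33) = 144 - 27*(-1/33) = 144 + 9/11 = 1593/11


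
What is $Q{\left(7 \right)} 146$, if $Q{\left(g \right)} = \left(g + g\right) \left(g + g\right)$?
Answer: $28616$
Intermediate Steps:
$Q{\left(g \right)} = 4 g^{2}$ ($Q{\left(g \right)} = 2 g 2 g = 4 g^{2}$)
$Q{\left(7 \right)} 146 = 4 \cdot 7^{2} \cdot 146 = 4 \cdot 49 \cdot 146 = 196 \cdot 146 = 28616$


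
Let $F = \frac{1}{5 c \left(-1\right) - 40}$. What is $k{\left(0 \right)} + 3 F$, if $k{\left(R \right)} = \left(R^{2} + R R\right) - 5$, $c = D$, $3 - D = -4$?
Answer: $- \frac{126}{25} \approx -5.04$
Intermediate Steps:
$D = 7$ ($D = 3 - -4 = 3 + 4 = 7$)
$c = 7$
$k{\left(R \right)} = -5 + 2 R^{2}$ ($k{\left(R \right)} = \left(R^{2} + R^{2}\right) - 5 = 2 R^{2} - 5 = -5 + 2 R^{2}$)
$F = - \frac{1}{75}$ ($F = \frac{1}{5 \cdot 7 \left(-1\right) - 40} = \frac{1}{35 \left(-1\right) - 40} = \frac{1}{-35 - 40} = \frac{1}{-75} = - \frac{1}{75} \approx -0.013333$)
$k{\left(0 \right)} + 3 F = \left(-5 + 2 \cdot 0^{2}\right) + 3 \left(- \frac{1}{75}\right) = \left(-5 + 2 \cdot 0\right) - \frac{1}{25} = \left(-5 + 0\right) - \frac{1}{25} = -5 - \frac{1}{25} = - \frac{126}{25}$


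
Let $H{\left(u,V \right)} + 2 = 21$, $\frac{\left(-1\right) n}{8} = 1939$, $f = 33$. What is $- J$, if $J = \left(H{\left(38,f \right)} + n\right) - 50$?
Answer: $15543$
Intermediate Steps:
$n = -15512$ ($n = \left(-8\right) 1939 = -15512$)
$H{\left(u,V \right)} = 19$ ($H{\left(u,V \right)} = -2 + 21 = 19$)
$J = -15543$ ($J = \left(19 - 15512\right) - 50 = -15493 - 50 = -15543$)
$- J = \left(-1\right) \left(-15543\right) = 15543$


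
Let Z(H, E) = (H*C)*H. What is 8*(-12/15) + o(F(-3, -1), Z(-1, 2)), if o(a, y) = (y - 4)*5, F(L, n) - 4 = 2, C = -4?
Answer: -232/5 ≈ -46.400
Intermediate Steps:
F(L, n) = 6 (F(L, n) = 4 + 2 = 6)
Z(H, E) = -4*H**2 (Z(H, E) = (H*(-4))*H = (-4*H)*H = -4*H**2)
o(a, y) = -20 + 5*y (o(a, y) = (-4 + y)*5 = -20 + 5*y)
8*(-12/15) + o(F(-3, -1), Z(-1, 2)) = 8*(-12/15) + (-20 + 5*(-4*(-1)**2)) = 8*(-12*1/15) + (-20 + 5*(-4*1)) = 8*(-4/5) + (-20 + 5*(-4)) = -32/5 + (-20 - 20) = -32/5 - 40 = -232/5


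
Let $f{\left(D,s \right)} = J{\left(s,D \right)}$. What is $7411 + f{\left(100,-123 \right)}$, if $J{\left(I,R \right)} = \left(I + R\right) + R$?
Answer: $7488$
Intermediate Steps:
$J{\left(I,R \right)} = I + 2 R$
$f{\left(D,s \right)} = s + 2 D$
$7411 + f{\left(100,-123 \right)} = 7411 + \left(-123 + 2 \cdot 100\right) = 7411 + \left(-123 + 200\right) = 7411 + 77 = 7488$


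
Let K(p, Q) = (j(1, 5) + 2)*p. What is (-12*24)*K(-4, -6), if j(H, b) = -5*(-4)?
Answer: 25344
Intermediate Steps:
j(H, b) = 20
K(p, Q) = 22*p (K(p, Q) = (20 + 2)*p = 22*p)
(-12*24)*K(-4, -6) = (-12*24)*(22*(-4)) = -288*(-88) = 25344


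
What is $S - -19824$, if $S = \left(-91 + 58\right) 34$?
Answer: $18702$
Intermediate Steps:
$S = -1122$ ($S = \left(-33\right) 34 = -1122$)
$S - -19824 = -1122 - -19824 = -1122 + 19824 = 18702$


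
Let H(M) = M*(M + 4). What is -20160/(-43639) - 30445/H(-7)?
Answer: -1328165995/916419 ≈ -1449.3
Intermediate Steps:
H(M) = M*(4 + M)
-20160/(-43639) - 30445/H(-7) = -20160/(-43639) - 30445*(-1/(7*(4 - 7))) = -20160*(-1/43639) - 30445/((-7*(-3))) = 20160/43639 - 30445/21 = -1328165995/916419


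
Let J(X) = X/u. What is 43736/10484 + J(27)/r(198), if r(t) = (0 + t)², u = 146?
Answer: 2317923149/555631032 ≈ 4.1717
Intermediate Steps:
r(t) = t²
J(X) = X/146
43736/10484 + J(27)/r(198) = 43736/10484 + ((1/146)*27)/(198²) = 43736*(1/10484) + (27/146)/39204 = 10934/2621 + (27/146)*(1/39204) = 10934/2621 + 1/211992 = 2317923149/555631032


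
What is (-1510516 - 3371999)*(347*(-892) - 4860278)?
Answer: 25241635812030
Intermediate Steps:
(-1510516 - 3371999)*(347*(-892) - 4860278) = -4882515*(-309524 - 4860278) = -4882515*(-5169802) = 25241635812030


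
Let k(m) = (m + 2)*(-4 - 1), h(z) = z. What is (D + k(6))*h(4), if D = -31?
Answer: -284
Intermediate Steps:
k(m) = -10 - 5*m (k(m) = (2 + m)*(-5) = -10 - 5*m)
(D + k(6))*h(4) = (-31 + (-10 - 5*6))*4 = (-31 + (-10 - 30))*4 = (-31 - 40)*4 = -71*4 = -284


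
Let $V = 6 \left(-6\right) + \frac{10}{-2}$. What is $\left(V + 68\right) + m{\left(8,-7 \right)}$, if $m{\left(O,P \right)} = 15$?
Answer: $42$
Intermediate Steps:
$V = -41$ ($V = -36 + 10 \left(- \frac{1}{2}\right) = -36 - 5 = -41$)
$\left(V + 68\right) + m{\left(8,-7 \right)} = \left(-41 + 68\right) + 15 = 27 + 15 = 42$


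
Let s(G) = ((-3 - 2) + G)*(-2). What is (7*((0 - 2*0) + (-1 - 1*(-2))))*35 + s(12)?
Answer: 231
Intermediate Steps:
s(G) = 10 - 2*G (s(G) = (-5 + G)*(-2) = 10 - 2*G)
(7*((0 - 2*0) + (-1 - 1*(-2))))*35 + s(12) = (7*((0 - 2*0) + (-1 - 1*(-2))))*35 + (10 - 2*12) = (7*((0 + 0) + (-1 + 2)))*35 + (10 - 24) = (7*(0 + 1))*35 - 14 = (7*1)*35 - 14 = 7*35 - 14 = 245 - 14 = 231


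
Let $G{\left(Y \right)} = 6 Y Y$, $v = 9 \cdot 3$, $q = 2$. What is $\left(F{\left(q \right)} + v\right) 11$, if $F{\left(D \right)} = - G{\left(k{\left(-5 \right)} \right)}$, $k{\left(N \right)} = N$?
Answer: $-1353$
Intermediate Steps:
$v = 27$
$G{\left(Y \right)} = 6 Y^{2}$
$F{\left(D \right)} = -150$ ($F{\left(D \right)} = - 6 \left(-5\right)^{2} = - 6 \cdot 25 = \left(-1\right) 150 = -150$)
$\left(F{\left(q \right)} + v\right) 11 = \left(-150 + 27\right) 11 = \left(-123\right) 11 = -1353$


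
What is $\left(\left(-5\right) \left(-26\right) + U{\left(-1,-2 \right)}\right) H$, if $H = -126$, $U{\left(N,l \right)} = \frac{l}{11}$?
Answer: $- \frac{179928}{11} \approx -16357.0$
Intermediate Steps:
$U{\left(N,l \right)} = \frac{l}{11}$ ($U{\left(N,l \right)} = l \frac{1}{11} = \frac{l}{11}$)
$\left(\left(-5\right) \left(-26\right) + U{\left(-1,-2 \right)}\right) H = \left(\left(-5\right) \left(-26\right) + \frac{1}{11} \left(-2\right)\right) \left(-126\right) = \left(130 - \frac{2}{11}\right) \left(-126\right) = \frac{1428}{11} \left(-126\right) = - \frac{179928}{11}$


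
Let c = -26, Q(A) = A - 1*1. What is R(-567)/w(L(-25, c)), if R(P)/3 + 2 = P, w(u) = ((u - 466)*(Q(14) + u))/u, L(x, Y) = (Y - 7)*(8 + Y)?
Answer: -506979/38848 ≈ -13.050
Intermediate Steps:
Q(A) = -1 + A (Q(A) = A - 1 = -1 + A)
L(x, Y) = (-7 + Y)*(8 + Y)
w(u) = (-466 + u)*(13 + u)/u (w(u) = ((u - 466)*((-1 + 14) + u))/u = ((-466 + u)*(13 + u))/u = (-466 + u)*(13 + u)/u)
R(P) = -6 + 3*P
R(-567)/w(L(-25, c)) = (-6 + 3*(-567))/(-453 + (-56 - 26 + (-26)²) - 6058/(-56 - 26 + (-26)²)) = (-6 - 1701)/(-453 + (-56 - 26 + 676) - 6058/(-56 - 26 + 676)) = -1707/(-453 + 594 - 6058/594) = -1707/(-453 + 594 - 6058*1/594) = -1707/(-453 + 594 - 3029/297) = -1707/38848/297 = -1707*297/38848 = -506979/38848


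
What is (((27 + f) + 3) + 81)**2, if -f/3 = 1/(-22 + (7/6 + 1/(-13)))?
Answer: 32860625625/2660161 ≈ 12353.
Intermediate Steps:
f = 234/1631 (f = -3/(-22 + (7/6 + 1/(-13))) = -3/(-22 + (7*(1/6) + 1*(-1/13))) = -3/(-22 + (7/6 - 1/13)) = -3/(-22 + 85/78) = -3/(-1631/78) = -3*(-78/1631) = 234/1631 ≈ 0.14347)
(((27 + f) + 3) + 81)**2 = (((27 + 234/1631) + 3) + 81)**2 = ((44271/1631 + 3) + 81)**2 = (49164/1631 + 81)**2 = (181275/1631)**2 = 32860625625/2660161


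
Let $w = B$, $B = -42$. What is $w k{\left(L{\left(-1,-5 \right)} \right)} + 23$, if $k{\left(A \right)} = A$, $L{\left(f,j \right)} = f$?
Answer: $65$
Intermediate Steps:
$w = -42$
$w k{\left(L{\left(-1,-5 \right)} \right)} + 23 = \left(-42\right) \left(-1\right) + 23 = 42 + 23 = 65$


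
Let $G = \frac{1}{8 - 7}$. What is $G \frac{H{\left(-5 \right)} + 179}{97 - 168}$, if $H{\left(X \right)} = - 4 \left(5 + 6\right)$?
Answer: $- \frac{135}{71} \approx -1.9014$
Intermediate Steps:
$H{\left(X \right)} = -44$ ($H{\left(X \right)} = \left(-4\right) 11 = -44$)
$G = 1$ ($G = \frac{1}{8 - 7} = 1^{-1} = 1$)
$G \frac{H{\left(-5 \right)} + 179}{97 - 168} = 1 \frac{-44 + 179}{97 - 168} = 1 \frac{135}{-71} = 1 \cdot 135 \left(- \frac{1}{71}\right) = 1 \left(- \frac{135}{71}\right) = - \frac{135}{71}$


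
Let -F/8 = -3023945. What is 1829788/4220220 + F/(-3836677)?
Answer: -23768349952181/4047905252235 ≈ -5.8718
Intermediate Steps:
F = 24191560 (F = -8*(-3023945) = 24191560)
1829788/4220220 + F/(-3836677) = 1829788/4220220 + 24191560/(-3836677) = 1829788*(1/4220220) + 24191560*(-1/3836677) = 457447/1055055 - 24191560/3836677 = -23768349952181/4047905252235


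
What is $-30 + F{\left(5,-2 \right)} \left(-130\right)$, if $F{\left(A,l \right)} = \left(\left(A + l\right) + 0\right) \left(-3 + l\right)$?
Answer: $1920$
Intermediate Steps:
$F{\left(A,l \right)} = \left(-3 + l\right) \left(A + l\right)$ ($F{\left(A,l \right)} = \left(A + l\right) \left(-3 + l\right) = \left(-3 + l\right) \left(A + l\right)$)
$-30 + F{\left(5,-2 \right)} \left(-130\right) = -30 + \left(\left(-2\right)^{2} - 15 - -6 + 5 \left(-2\right)\right) \left(-130\right) = -30 + \left(4 - 15 + 6 - 10\right) \left(-130\right) = -30 - -1950 = -30 + 1950 = 1920$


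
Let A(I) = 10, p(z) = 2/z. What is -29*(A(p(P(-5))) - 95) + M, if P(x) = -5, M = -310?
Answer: 2155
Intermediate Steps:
-29*(A(p(P(-5))) - 95) + M = -29*(10 - 95) - 310 = -29*(-85) - 310 = 2465 - 310 = 2155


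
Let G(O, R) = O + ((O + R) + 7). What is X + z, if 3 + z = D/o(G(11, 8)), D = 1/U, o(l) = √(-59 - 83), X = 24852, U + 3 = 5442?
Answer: 24849 - I*√142/772338 ≈ 24849.0 - 1.5429e-5*I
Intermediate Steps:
G(O, R) = 7 + R + 2*O (G(O, R) = O + (7 + O + R) = 7 + R + 2*O)
U = 5439 (U = -3 + 5442 = 5439)
o(l) = I*√142 (o(l) = √(-142) = I*√142)
D = 1/5439 ≈ 0.00018386
z = -3 - I*√142/772338 (z = -3 + 1/(5439*((I*√142))) = -3 + (-I*√142/142)/5439 = -3 - I*√142/772338 ≈ -3.0 - 1.5429e-5*I)
X + z = 24852 + (-3 - I*√142/772338) = 24849 - I*√142/772338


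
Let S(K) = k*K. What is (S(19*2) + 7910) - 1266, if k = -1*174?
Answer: 32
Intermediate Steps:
k = -174
S(K) = -174*K
(S(19*2) + 7910) - 1266 = (-3306*2 + 7910) - 1266 = (-174*38 + 7910) - 1266 = (-6612 + 7910) - 1266 = 1298 - 1266 = 32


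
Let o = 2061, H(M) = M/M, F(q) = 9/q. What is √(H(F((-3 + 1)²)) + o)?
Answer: √2062 ≈ 45.409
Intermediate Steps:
H(M) = 1
√(H(F((-3 + 1)²)) + o) = √(1 + 2061) = √2062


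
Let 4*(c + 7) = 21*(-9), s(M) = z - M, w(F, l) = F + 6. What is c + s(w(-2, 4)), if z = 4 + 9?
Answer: -181/4 ≈ -45.250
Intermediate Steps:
w(F, l) = 6 + F
z = 13
s(M) = 13 - M
c = -217/4 (c = -7 + (21*(-9))/4 = -7 + (¼)*(-189) = -7 - 189/4 = -217/4 ≈ -54.250)
c + s(w(-2, 4)) = -217/4 + (13 - (6 - 2)) = -217/4 + (13 - 1*4) = -217/4 + (13 - 4) = -217/4 + 9 = -181/4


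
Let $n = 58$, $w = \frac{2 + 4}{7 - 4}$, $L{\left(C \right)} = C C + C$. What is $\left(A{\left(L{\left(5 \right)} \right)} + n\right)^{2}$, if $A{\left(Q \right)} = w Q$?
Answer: $13924$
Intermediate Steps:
$L{\left(C \right)} = C + C^{2}$ ($L{\left(C \right)} = C^{2} + C = C + C^{2}$)
$w = 2$ ($w = \frac{6}{3} = 6 \cdot \frac{1}{3} = 2$)
$A{\left(Q \right)} = 2 Q$
$\left(A{\left(L{\left(5 \right)} \right)} + n\right)^{2} = \left(2 \cdot 5 \left(1 + 5\right) + 58\right)^{2} = \left(2 \cdot 5 \cdot 6 + 58\right)^{2} = \left(2 \cdot 30 + 58\right)^{2} = \left(60 + 58\right)^{2} = 118^{2} = 13924$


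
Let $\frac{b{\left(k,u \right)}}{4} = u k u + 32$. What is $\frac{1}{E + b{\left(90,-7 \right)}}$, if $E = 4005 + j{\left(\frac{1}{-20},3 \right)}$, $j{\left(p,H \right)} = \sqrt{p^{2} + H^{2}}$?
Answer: $\frac{8709200}{189625407999} - \frac{20 \sqrt{3601}}{189625407999} \approx 4.5922 \cdot 10^{-5}$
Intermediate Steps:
$b{\left(k,u \right)} = 128 + 4 k u^{2}$ ($b{\left(k,u \right)} = 4 \left(u k u + 32\right) = 4 \left(k u u + 32\right) = 4 \left(k u^{2} + 32\right) = 4 \left(32 + k u^{2}\right) = 128 + 4 k u^{2}$)
$j{\left(p,H \right)} = \sqrt{H^{2} + p^{2}}$
$E = 4005 + \frac{\sqrt{3601}}{20}$ ($E = 4005 + \sqrt{3^{2} + \left(\frac{1}{-20}\right)^{2}} = 4005 + \sqrt{9 + \left(- \frac{1}{20}\right)^{2}} = 4005 + \sqrt{9 + \frac{1}{400}} = 4005 + \sqrt{\frac{3601}{400}} = 4005 + \frac{\sqrt{3601}}{20} \approx 4008.0$)
$\frac{1}{E + b{\left(90,-7 \right)}} = \frac{1}{\left(4005 + \frac{\sqrt{3601}}{20}\right) + \left(128 + 4 \cdot 90 \left(-7\right)^{2}\right)} = \frac{1}{\left(4005 + \frac{\sqrt{3601}}{20}\right) + \left(128 + 4 \cdot 90 \cdot 49\right)} = \frac{1}{\left(4005 + \frac{\sqrt{3601}}{20}\right) + \left(128 + 17640\right)} = \frac{1}{\left(4005 + \frac{\sqrt{3601}}{20}\right) + 17768} = \frac{1}{21773 + \frac{\sqrt{3601}}{20}}$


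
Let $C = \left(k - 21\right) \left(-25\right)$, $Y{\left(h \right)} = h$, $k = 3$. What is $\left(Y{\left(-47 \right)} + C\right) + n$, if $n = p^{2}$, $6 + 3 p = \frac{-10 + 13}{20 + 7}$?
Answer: $\frac{296596}{729} \approx 406.85$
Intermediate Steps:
$C = 450$ ($C = \left(3 - 21\right) \left(-25\right) = \left(-18\right) \left(-25\right) = 450$)
$p = - \frac{53}{27}$ ($p = -2 + \frac{\left(-10 + 13\right) \frac{1}{20 + 7}}{3} = -2 + \frac{3 \cdot \frac{1}{27}}{3} = -2 + \frac{1}{3} \cdot \frac{1}{9} = -2 + \frac{1}{27} = - \frac{53}{27} \approx -1.963$)
$n = \frac{2809}{729}$ ($n = \left(- \frac{53}{27}\right)^{2} = \frac{2809}{729} \approx 3.8532$)
$\left(Y{\left(-47 \right)} + C\right) + n = \left(-47 + 450\right) + \frac{2809}{729} = 403 + \frac{2809}{729} = \frac{296596}{729}$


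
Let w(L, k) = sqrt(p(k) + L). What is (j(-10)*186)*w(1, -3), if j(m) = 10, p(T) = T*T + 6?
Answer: 7440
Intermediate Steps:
p(T) = 6 + T**2 (p(T) = T**2 + 6 = 6 + T**2)
w(L, k) = sqrt(6 + L + k**2) (w(L, k) = sqrt((6 + k**2) + L) = sqrt(6 + L + k**2))
(j(-10)*186)*w(1, -3) = (10*186)*sqrt(6 + 1 + (-3)**2) = 1860*sqrt(6 + 1 + 9) = 1860*sqrt(16) = 1860*4 = 7440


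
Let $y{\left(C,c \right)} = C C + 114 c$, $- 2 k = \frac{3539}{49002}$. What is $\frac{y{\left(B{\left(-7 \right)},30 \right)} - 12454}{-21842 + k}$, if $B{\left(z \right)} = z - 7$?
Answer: $\frac{866159352}{2140606907} \approx 0.40463$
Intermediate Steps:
$k = - \frac{3539}{98004}$ ($k = - \frac{3539 \cdot \frac{1}{49002}}{2} = \left(- \frac{1}{2}\right) \frac{3539}{49002} = - \frac{3539}{98004} \approx -0.036111$)
$B{\left(z \right)} = -7 + z$ ($B{\left(z \right)} = z - 7 = -7 + z$)
$y{\left(C,c \right)} = C^{2} + 114 c$
$\frac{y{\left(B{\left(-7 \right)},30 \right)} - 12454}{-21842 + k} = \frac{\left(\left(-7 - 7\right)^{2} + 114 \cdot 30\right) - 12454}{-21842 - \frac{3539}{98004}} = \frac{\left(\left(-14\right)^{2} + 3420\right) - 12454}{- \frac{2140606907}{98004}} = \left(\left(196 + 3420\right) - 12454\right) \left(- \frac{98004}{2140606907}\right) = \left(3616 - 12454\right) \left(- \frac{98004}{2140606907}\right) = \left(-8838\right) \left(- \frac{98004}{2140606907}\right) = \frac{866159352}{2140606907}$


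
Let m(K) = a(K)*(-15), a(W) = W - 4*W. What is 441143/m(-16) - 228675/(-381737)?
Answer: -168235959391/274850640 ≈ -612.10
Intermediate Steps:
a(W) = -3*W
m(K) = 45*K (m(K) = -3*K*(-15) = 45*K)
441143/m(-16) - 228675/(-381737) = 441143/((45*(-16))) - 228675/(-381737) = 441143/(-720) - 228675*(-1/381737) = 441143*(-1/720) + 228675/381737 = -441143/720 + 228675/381737 = -168235959391/274850640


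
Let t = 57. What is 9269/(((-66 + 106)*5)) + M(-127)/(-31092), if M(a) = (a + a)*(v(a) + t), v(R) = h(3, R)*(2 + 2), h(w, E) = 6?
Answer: 24358879/518200 ≈ 47.007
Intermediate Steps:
v(R) = 24 (v(R) = 6*(2 + 2) = 6*4 = 24)
M(a) = 162*a (M(a) = (a + a)*(24 + 57) = (2*a)*81 = 162*a)
9269/(((-66 + 106)*5)) + M(-127)/(-31092) = 9269/(((-66 + 106)*5)) + (162*(-127))/(-31092) = 9269/((40*5)) - 20574*(-1/31092) = 9269/200 + 3429/5182 = 24358879/518200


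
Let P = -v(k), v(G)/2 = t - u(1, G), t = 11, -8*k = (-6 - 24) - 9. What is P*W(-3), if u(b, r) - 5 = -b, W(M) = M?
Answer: 42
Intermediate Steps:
u(b, r) = 5 - b
k = 39/8 (k = -((-6 - 24) - 9)/8 = -(-30 - 9)/8 = -⅛*(-39) = 39/8 ≈ 4.8750)
v(G) = 14 (v(G) = 2*(11 - (5 - 1*1)) = 2*(11 - (5 - 1)) = 2*(11 - 1*4) = 2*(11 - 4) = 2*7 = 14)
P = -14 (P = -1*14 = -14)
P*W(-3) = -14*(-3) = 42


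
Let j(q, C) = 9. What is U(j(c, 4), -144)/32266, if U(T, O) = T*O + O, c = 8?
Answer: -720/16133 ≈ -0.044629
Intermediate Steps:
U(T, O) = O + O*T (U(T, O) = O*T + O = O + O*T)
U(j(c, 4), -144)/32266 = -144*(1 + 9)/32266 = -144*10*(1/32266) = -1440*1/32266 = -720/16133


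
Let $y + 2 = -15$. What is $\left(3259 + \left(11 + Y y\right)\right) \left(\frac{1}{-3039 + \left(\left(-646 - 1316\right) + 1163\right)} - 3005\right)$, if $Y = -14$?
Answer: $- \frac{20229217014}{1919} \approx -1.0542 \cdot 10^{7}$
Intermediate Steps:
$y = -17$ ($y = -2 - 15 = -17$)
$\left(3259 + \left(11 + Y y\right)\right) \left(\frac{1}{-3039 + \left(\left(-646 - 1316\right) + 1163\right)} - 3005\right) = \left(3259 + \left(11 - -238\right)\right) \left(\frac{1}{-3039 + \left(\left(-646 - 1316\right) + 1163\right)} - 3005\right) = \left(3259 + \left(11 + 238\right)\right) \left(\frac{1}{-3039 + \left(-1962 + 1163\right)} - 3005\right) = \left(3259 + 249\right) \left(\frac{1}{-3039 - 799} - 3005\right) = 3508 \left(\frac{1}{-3838} - 3005\right) = 3508 \left(- \frac{1}{3838} - 3005\right) = 3508 \left(- \frac{11533191}{3838}\right) = - \frac{20229217014}{1919}$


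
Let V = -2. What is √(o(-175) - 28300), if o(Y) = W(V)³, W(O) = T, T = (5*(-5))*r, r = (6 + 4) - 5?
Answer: 5*I*√79257 ≈ 1407.6*I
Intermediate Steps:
r = 5 (r = 10 - 5 = 5)
T = -125 (T = (5*(-5))*5 = -25*5 = -125)
W(O) = -125
o(Y) = -1953125 (o(Y) = (-125)³ = -1953125)
√(o(-175) - 28300) = √(-1953125 - 28300) = √(-1981425) = 5*I*√79257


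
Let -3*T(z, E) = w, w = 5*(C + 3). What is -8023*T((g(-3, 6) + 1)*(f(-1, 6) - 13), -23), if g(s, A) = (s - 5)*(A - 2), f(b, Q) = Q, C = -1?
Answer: 80230/3 ≈ 26743.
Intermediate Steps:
g(s, A) = (-5 + s)*(-2 + A)
w = 10 (w = 5*(-1 + 3) = 5*2 = 10)
T(z, E) = -10/3 (T(z, E) = -⅓*10 = -10/3)
-8023*T((g(-3, 6) + 1)*(f(-1, 6) - 13), -23) = -8023*(-10/3) = 80230/3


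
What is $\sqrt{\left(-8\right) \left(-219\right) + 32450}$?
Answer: $7 \sqrt{698} \approx 184.94$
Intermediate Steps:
$\sqrt{\left(-8\right) \left(-219\right) + 32450} = \sqrt{1752 + 32450} = \sqrt{34202} = 7 \sqrt{698}$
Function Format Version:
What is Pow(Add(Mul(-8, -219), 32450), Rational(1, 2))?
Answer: Mul(7, Pow(698, Rational(1, 2))) ≈ 184.94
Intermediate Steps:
Pow(Add(Mul(-8, -219), 32450), Rational(1, 2)) = Pow(Add(1752, 32450), Rational(1, 2)) = Pow(34202, Rational(1, 2)) = Mul(7, Pow(698, Rational(1, 2)))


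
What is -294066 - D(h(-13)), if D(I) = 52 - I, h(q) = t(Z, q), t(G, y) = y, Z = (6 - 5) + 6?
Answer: -294131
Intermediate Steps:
Z = 7 (Z = 1 + 6 = 7)
h(q) = q
-294066 - D(h(-13)) = -294066 - (52 - 1*(-13)) = -294066 - (52 + 13) = -294066 - 1*65 = -294066 - 65 = -294131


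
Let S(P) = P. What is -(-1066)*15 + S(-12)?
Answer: 15978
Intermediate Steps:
-(-1066)*15 + S(-12) = -(-1066)*15 - 12 = -82*(-195) - 12 = 15990 - 12 = 15978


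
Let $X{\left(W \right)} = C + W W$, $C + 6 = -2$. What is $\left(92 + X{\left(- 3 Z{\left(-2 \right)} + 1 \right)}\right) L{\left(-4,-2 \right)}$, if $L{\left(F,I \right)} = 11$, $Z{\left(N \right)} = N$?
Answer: $1463$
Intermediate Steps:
$C = -8$ ($C = -6 - 2 = -8$)
$X{\left(W \right)} = -8 + W^{2}$ ($X{\left(W \right)} = -8 + W W = -8 + W^{2}$)
$\left(92 + X{\left(- 3 Z{\left(-2 \right)} + 1 \right)}\right) L{\left(-4,-2 \right)} = \left(92 - \left(8 - \left(\left(-3\right) \left(-2\right) + 1\right)^{2}\right)\right) 11 = \left(92 - \left(8 - \left(6 + 1\right)^{2}\right)\right) 11 = \left(92 - \left(8 - 7^{2}\right)\right) 11 = \left(92 + \left(-8 + 49\right)\right) 11 = \left(92 + 41\right) 11 = 133 \cdot 11 = 1463$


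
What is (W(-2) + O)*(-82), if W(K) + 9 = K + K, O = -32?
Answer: 3690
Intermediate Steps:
W(K) = -9 + 2*K (W(K) = -9 + (K + K) = -9 + 2*K)
(W(-2) + O)*(-82) = ((-9 + 2*(-2)) - 32)*(-82) = ((-9 - 4) - 32)*(-82) = (-13 - 32)*(-82) = -45*(-82) = 3690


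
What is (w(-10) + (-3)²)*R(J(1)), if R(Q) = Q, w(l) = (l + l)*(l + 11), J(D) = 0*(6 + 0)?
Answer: 0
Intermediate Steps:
J(D) = 0 (J(D) = 0*6 = 0)
w(l) = 2*l*(11 + l) (w(l) = (2*l)*(11 + l) = 2*l*(11 + l))
(w(-10) + (-3)²)*R(J(1)) = (2*(-10)*(11 - 10) + (-3)²)*0 = (2*(-10)*1 + 9)*0 = (-20 + 9)*0 = -11*0 = 0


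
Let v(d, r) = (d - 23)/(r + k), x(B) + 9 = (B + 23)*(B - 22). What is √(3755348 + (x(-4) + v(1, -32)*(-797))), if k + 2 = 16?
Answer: √33784838/3 ≈ 1937.5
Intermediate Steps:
k = 14 (k = -2 + 16 = 14)
x(B) = -9 + (-22 + B)*(23 + B) (x(B) = -9 + (B + 23)*(B - 22) = -9 + (23 + B)*(-22 + B) = -9 + (-22 + B)*(23 + B))
v(d, r) = (-23 + d)/(14 + r) (v(d, r) = (d - 23)/(r + 14) = (-23 + d)/(14 + r))
√(3755348 + (x(-4) + v(1, -32)*(-797))) = √(3755348 + ((-515 - 4 + (-4)²) + ((-23 + 1)/(14 - 32))*(-797))) = √(3755348 + ((-515 - 4 + 16) + (-22/(-18))*(-797))) = √(3755348 + (-503 - 1/18*(-22)*(-797))) = √(3755348 + (-503 + (11/9)*(-797))) = √(3755348 + (-503 - 8767/9)) = √(3755348 - 13294/9) = √(33784838/9) = √33784838/3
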